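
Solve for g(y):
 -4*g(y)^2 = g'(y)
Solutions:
 g(y) = 1/(C1 + 4*y)


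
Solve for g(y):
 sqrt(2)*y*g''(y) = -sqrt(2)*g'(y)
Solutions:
 g(y) = C1 + C2*log(y)


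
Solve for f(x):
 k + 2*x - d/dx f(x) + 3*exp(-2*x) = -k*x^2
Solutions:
 f(x) = C1 + k*x^3/3 + k*x + x^2 - 3*exp(-2*x)/2


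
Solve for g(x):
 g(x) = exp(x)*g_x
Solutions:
 g(x) = C1*exp(-exp(-x))


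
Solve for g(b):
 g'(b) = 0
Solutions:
 g(b) = C1


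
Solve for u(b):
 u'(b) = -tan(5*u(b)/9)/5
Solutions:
 u(b) = -9*asin(C1*exp(-b/9))/5 + 9*pi/5
 u(b) = 9*asin(C1*exp(-b/9))/5


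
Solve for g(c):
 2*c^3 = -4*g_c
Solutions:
 g(c) = C1 - c^4/8


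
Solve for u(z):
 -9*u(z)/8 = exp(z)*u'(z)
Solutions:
 u(z) = C1*exp(9*exp(-z)/8)


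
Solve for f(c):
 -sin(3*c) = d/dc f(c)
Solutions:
 f(c) = C1 + cos(3*c)/3


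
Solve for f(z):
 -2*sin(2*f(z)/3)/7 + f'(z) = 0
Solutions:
 -2*z/7 + 3*log(cos(2*f(z)/3) - 1)/4 - 3*log(cos(2*f(z)/3) + 1)/4 = C1


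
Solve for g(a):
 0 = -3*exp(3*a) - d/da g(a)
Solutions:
 g(a) = C1 - exp(3*a)


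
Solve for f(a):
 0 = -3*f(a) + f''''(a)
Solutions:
 f(a) = C1*exp(-3^(1/4)*a) + C2*exp(3^(1/4)*a) + C3*sin(3^(1/4)*a) + C4*cos(3^(1/4)*a)


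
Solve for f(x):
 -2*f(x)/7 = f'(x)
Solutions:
 f(x) = C1*exp(-2*x/7)


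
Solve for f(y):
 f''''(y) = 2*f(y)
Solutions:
 f(y) = C1*exp(-2^(1/4)*y) + C2*exp(2^(1/4)*y) + C3*sin(2^(1/4)*y) + C4*cos(2^(1/4)*y)


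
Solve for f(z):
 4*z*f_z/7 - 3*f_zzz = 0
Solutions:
 f(z) = C1 + Integral(C2*airyai(42^(2/3)*z/21) + C3*airybi(42^(2/3)*z/21), z)


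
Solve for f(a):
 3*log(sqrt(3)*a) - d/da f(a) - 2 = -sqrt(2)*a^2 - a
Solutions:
 f(a) = C1 + sqrt(2)*a^3/3 + a^2/2 + 3*a*log(a) - 5*a + 3*a*log(3)/2


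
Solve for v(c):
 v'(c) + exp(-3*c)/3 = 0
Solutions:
 v(c) = C1 + exp(-3*c)/9


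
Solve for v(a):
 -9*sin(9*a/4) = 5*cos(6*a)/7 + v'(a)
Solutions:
 v(a) = C1 - 5*sin(6*a)/42 + 4*cos(9*a/4)


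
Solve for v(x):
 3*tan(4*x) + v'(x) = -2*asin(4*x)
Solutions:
 v(x) = C1 - 2*x*asin(4*x) - sqrt(1 - 16*x^2)/2 + 3*log(cos(4*x))/4


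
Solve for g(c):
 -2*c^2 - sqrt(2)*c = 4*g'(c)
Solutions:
 g(c) = C1 - c^3/6 - sqrt(2)*c^2/8


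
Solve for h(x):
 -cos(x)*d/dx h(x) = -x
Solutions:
 h(x) = C1 + Integral(x/cos(x), x)


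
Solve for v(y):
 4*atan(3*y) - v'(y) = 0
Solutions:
 v(y) = C1 + 4*y*atan(3*y) - 2*log(9*y^2 + 1)/3


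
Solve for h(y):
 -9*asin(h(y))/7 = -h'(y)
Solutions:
 Integral(1/asin(_y), (_y, h(y))) = C1 + 9*y/7


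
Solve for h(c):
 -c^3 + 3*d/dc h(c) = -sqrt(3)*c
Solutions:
 h(c) = C1 + c^4/12 - sqrt(3)*c^2/6


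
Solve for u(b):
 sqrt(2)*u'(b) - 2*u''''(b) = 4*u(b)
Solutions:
 u(b) = (C1*sin(sqrt(6)*b*sqrt(Abs(16*6^(2/3)/(9 + sqrt(24495)*I)^(1/3) - 6*2^(5/6)*3^(1/3)/sqrt(16*6^(1/3)/(9 + sqrt(24495)*I)^(1/3) + (9 + sqrt(24495)*I)^(1/3)) + 6^(1/3)*(9 + sqrt(24495)*I)^(1/3)))/12) + C2*cos(sqrt(6)*b*sqrt(16*6^(2/3)/(9 + sqrt(24495)*I)^(1/3) - 6*2^(5/6)*3^(1/3)/sqrt(16*6^(1/3)/(9 + sqrt(24495)*I)^(1/3) + (9 + sqrt(24495)*I)^(1/3)) + 6^(1/3)*(9 + sqrt(24495)*I)^(1/3))/12))*exp(6^(2/3)*b*sqrt(16*6^(1/3)/(9 + sqrt(24495)*I)^(1/3) + (9 + sqrt(24495)*I)^(1/3))/12) + (C3*sin(sqrt(6)*b*sqrt(Abs(16*6^(2/3)/(9 + sqrt(24495)*I)^(1/3) + 6*2^(5/6)*3^(1/3)/sqrt(16*6^(1/3)/(9 + sqrt(24495)*I)^(1/3) + (9 + sqrt(24495)*I)^(1/3)) + 6^(1/3)*(9 + sqrt(24495)*I)^(1/3)))/12) + C4*cos(sqrt(6)*b*sqrt(16*6^(2/3)/(9 + sqrt(24495)*I)^(1/3) + 6*2^(5/6)*3^(1/3)/sqrt(16*6^(1/3)/(9 + sqrt(24495)*I)^(1/3) + (9 + sqrt(24495)*I)^(1/3)) + 6^(1/3)*(9 + sqrt(24495)*I)^(1/3))/12))*exp(-6^(2/3)*b*sqrt(16*6^(1/3)/(9 + sqrt(24495)*I)^(1/3) + (9 + sqrt(24495)*I)^(1/3))/12)


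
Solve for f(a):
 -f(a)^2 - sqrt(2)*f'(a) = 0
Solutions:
 f(a) = 2/(C1 + sqrt(2)*a)


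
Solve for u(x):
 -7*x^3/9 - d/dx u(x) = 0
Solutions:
 u(x) = C1 - 7*x^4/36


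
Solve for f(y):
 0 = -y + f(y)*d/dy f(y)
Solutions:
 f(y) = -sqrt(C1 + y^2)
 f(y) = sqrt(C1 + y^2)


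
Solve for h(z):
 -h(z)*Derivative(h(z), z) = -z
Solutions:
 h(z) = -sqrt(C1 + z^2)
 h(z) = sqrt(C1 + z^2)


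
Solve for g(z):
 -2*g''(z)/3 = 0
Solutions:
 g(z) = C1 + C2*z


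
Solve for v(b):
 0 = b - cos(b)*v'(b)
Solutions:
 v(b) = C1 + Integral(b/cos(b), b)


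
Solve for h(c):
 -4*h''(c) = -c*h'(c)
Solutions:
 h(c) = C1 + C2*erfi(sqrt(2)*c/4)


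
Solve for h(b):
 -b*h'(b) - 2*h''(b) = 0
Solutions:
 h(b) = C1 + C2*erf(b/2)


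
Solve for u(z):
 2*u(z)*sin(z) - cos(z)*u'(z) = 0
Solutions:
 u(z) = C1/cos(z)^2


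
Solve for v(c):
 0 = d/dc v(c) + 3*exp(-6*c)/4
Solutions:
 v(c) = C1 + exp(-6*c)/8


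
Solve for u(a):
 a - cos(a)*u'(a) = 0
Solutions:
 u(a) = C1 + Integral(a/cos(a), a)


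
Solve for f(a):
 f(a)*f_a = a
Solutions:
 f(a) = -sqrt(C1 + a^2)
 f(a) = sqrt(C1 + a^2)


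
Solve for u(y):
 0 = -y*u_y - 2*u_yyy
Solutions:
 u(y) = C1 + Integral(C2*airyai(-2^(2/3)*y/2) + C3*airybi(-2^(2/3)*y/2), y)


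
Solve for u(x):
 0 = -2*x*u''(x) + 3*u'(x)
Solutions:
 u(x) = C1 + C2*x^(5/2)


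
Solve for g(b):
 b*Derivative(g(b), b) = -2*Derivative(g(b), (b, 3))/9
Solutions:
 g(b) = C1 + Integral(C2*airyai(-6^(2/3)*b/2) + C3*airybi(-6^(2/3)*b/2), b)


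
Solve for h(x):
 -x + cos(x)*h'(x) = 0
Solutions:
 h(x) = C1 + Integral(x/cos(x), x)


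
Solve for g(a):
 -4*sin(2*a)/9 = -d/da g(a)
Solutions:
 g(a) = C1 - 2*cos(2*a)/9


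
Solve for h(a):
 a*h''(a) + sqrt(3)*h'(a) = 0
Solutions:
 h(a) = C1 + C2*a^(1 - sqrt(3))


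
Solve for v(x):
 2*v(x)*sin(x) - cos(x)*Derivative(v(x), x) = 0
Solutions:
 v(x) = C1/cos(x)^2


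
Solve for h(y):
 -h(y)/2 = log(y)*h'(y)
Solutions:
 h(y) = C1*exp(-li(y)/2)


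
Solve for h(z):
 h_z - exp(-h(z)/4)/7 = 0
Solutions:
 h(z) = 4*log(C1 + z/28)


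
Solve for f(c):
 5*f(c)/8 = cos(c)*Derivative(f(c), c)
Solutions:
 f(c) = C1*(sin(c) + 1)^(5/16)/(sin(c) - 1)^(5/16)


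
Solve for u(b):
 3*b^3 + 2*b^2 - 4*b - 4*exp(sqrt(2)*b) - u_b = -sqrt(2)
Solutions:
 u(b) = C1 + 3*b^4/4 + 2*b^3/3 - 2*b^2 + sqrt(2)*b - 2*sqrt(2)*exp(sqrt(2)*b)


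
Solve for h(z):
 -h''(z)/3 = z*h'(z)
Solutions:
 h(z) = C1 + C2*erf(sqrt(6)*z/2)


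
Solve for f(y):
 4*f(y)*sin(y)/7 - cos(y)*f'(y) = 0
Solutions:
 f(y) = C1/cos(y)^(4/7)


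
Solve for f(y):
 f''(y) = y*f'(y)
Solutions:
 f(y) = C1 + C2*erfi(sqrt(2)*y/2)


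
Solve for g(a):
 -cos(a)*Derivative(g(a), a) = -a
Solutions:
 g(a) = C1 + Integral(a/cos(a), a)


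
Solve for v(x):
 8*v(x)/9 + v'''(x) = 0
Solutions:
 v(x) = C3*exp(-2*3^(1/3)*x/3) + (C1*sin(3^(5/6)*x/3) + C2*cos(3^(5/6)*x/3))*exp(3^(1/3)*x/3)


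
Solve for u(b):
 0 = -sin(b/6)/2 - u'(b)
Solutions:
 u(b) = C1 + 3*cos(b/6)


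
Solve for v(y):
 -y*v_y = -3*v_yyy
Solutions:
 v(y) = C1 + Integral(C2*airyai(3^(2/3)*y/3) + C3*airybi(3^(2/3)*y/3), y)


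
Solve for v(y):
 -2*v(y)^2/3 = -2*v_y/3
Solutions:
 v(y) = -1/(C1 + y)


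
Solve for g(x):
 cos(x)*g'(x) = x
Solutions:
 g(x) = C1 + Integral(x/cos(x), x)


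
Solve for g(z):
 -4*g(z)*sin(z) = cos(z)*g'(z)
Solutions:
 g(z) = C1*cos(z)^4


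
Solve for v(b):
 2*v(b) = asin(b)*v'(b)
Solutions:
 v(b) = C1*exp(2*Integral(1/asin(b), b))


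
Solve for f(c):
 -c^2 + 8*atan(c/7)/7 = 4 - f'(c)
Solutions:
 f(c) = C1 + c^3/3 - 8*c*atan(c/7)/7 + 4*c + 4*log(c^2 + 49)


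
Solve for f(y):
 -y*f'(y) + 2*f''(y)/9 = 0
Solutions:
 f(y) = C1 + C2*erfi(3*y/2)


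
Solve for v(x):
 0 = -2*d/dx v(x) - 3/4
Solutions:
 v(x) = C1 - 3*x/8


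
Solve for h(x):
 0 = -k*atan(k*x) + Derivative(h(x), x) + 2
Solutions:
 h(x) = C1 + k*Piecewise((x*atan(k*x) - log(k^2*x^2 + 1)/(2*k), Ne(k, 0)), (0, True)) - 2*x


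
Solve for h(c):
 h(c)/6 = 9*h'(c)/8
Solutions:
 h(c) = C1*exp(4*c/27)


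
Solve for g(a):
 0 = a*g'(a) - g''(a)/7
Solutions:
 g(a) = C1 + C2*erfi(sqrt(14)*a/2)


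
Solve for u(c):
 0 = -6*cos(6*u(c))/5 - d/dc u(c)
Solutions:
 6*c/5 - log(sin(6*u(c)) - 1)/12 + log(sin(6*u(c)) + 1)/12 = C1


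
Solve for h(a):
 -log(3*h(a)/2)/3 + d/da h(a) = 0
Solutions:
 3*Integral(1/(-log(_y) - log(3) + log(2)), (_y, h(a))) = C1 - a


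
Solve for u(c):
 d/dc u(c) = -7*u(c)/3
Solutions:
 u(c) = C1*exp(-7*c/3)


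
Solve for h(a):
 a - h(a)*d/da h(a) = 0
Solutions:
 h(a) = -sqrt(C1 + a^2)
 h(a) = sqrt(C1 + a^2)


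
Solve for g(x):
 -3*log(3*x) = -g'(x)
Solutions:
 g(x) = C1 + 3*x*log(x) - 3*x + x*log(27)


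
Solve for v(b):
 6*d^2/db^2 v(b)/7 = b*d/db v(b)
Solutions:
 v(b) = C1 + C2*erfi(sqrt(21)*b/6)


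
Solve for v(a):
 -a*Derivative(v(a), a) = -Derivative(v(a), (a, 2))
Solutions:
 v(a) = C1 + C2*erfi(sqrt(2)*a/2)


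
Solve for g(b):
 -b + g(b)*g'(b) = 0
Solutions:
 g(b) = -sqrt(C1 + b^2)
 g(b) = sqrt(C1 + b^2)


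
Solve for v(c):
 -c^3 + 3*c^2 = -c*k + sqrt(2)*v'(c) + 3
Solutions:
 v(c) = C1 - sqrt(2)*c^4/8 + sqrt(2)*c^3/2 + sqrt(2)*c^2*k/4 - 3*sqrt(2)*c/2


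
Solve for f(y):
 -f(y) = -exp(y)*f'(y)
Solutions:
 f(y) = C1*exp(-exp(-y))


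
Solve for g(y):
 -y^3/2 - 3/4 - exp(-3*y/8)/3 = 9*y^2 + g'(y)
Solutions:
 g(y) = C1 - y^4/8 - 3*y^3 - 3*y/4 + 8*exp(-3*y/8)/9


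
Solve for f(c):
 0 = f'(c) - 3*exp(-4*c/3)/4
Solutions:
 f(c) = C1 - 9*exp(-4*c/3)/16


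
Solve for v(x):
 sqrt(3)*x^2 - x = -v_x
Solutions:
 v(x) = C1 - sqrt(3)*x^3/3 + x^2/2


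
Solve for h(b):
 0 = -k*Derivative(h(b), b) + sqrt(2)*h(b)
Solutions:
 h(b) = C1*exp(sqrt(2)*b/k)


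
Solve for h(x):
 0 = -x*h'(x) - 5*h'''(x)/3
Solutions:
 h(x) = C1 + Integral(C2*airyai(-3^(1/3)*5^(2/3)*x/5) + C3*airybi(-3^(1/3)*5^(2/3)*x/5), x)


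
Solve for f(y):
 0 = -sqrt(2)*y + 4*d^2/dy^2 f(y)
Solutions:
 f(y) = C1 + C2*y + sqrt(2)*y^3/24


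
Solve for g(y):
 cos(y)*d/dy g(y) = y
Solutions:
 g(y) = C1 + Integral(y/cos(y), y)


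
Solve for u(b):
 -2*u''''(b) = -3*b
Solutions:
 u(b) = C1 + C2*b + C3*b^2 + C4*b^3 + b^5/80


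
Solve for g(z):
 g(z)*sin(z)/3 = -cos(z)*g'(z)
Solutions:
 g(z) = C1*cos(z)^(1/3)


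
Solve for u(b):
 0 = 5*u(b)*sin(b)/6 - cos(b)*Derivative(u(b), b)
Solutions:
 u(b) = C1/cos(b)^(5/6)


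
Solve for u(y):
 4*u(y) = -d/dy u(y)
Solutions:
 u(y) = C1*exp(-4*y)


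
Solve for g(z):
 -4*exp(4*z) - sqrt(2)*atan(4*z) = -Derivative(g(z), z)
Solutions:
 g(z) = C1 + sqrt(2)*(z*atan(4*z) - log(16*z^2 + 1)/8) + exp(4*z)


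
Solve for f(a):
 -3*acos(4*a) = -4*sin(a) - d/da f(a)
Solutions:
 f(a) = C1 + 3*a*acos(4*a) - 3*sqrt(1 - 16*a^2)/4 + 4*cos(a)


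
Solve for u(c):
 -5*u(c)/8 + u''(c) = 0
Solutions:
 u(c) = C1*exp(-sqrt(10)*c/4) + C2*exp(sqrt(10)*c/4)


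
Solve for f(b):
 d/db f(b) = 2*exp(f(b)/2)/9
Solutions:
 f(b) = 2*log(-1/(C1 + 2*b)) + 2*log(18)


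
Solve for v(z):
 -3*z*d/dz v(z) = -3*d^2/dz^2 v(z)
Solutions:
 v(z) = C1 + C2*erfi(sqrt(2)*z/2)


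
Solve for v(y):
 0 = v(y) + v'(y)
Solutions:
 v(y) = C1*exp(-y)


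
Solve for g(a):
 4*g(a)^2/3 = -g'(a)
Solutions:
 g(a) = 3/(C1 + 4*a)


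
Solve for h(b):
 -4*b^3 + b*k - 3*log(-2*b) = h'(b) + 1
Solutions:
 h(b) = C1 - b^4 + b^2*k/2 - 3*b*log(-b) + b*(2 - 3*log(2))


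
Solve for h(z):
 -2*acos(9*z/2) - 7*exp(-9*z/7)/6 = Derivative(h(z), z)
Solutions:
 h(z) = C1 - 2*z*acos(9*z/2) + 2*sqrt(4 - 81*z^2)/9 + 49*exp(-9*z/7)/54


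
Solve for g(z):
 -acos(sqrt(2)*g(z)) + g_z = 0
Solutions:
 Integral(1/acos(sqrt(2)*_y), (_y, g(z))) = C1 + z


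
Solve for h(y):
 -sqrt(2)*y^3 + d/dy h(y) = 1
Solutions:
 h(y) = C1 + sqrt(2)*y^4/4 + y


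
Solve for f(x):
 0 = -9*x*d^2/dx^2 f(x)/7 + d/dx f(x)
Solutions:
 f(x) = C1 + C2*x^(16/9)


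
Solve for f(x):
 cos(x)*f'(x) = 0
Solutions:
 f(x) = C1


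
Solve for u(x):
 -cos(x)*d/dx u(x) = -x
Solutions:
 u(x) = C1 + Integral(x/cos(x), x)


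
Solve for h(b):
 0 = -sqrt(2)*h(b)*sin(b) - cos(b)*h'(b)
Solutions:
 h(b) = C1*cos(b)^(sqrt(2))


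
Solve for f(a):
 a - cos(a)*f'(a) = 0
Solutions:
 f(a) = C1 + Integral(a/cos(a), a)


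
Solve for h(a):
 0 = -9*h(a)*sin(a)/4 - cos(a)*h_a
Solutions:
 h(a) = C1*cos(a)^(9/4)


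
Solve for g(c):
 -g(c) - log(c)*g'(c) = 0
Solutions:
 g(c) = C1*exp(-li(c))


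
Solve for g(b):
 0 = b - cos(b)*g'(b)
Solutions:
 g(b) = C1 + Integral(b/cos(b), b)


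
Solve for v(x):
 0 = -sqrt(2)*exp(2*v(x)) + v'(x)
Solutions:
 v(x) = log(-sqrt(-1/(C1 + sqrt(2)*x))) - log(2)/2
 v(x) = log(-1/(C1 + sqrt(2)*x))/2 - log(2)/2


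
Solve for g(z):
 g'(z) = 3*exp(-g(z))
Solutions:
 g(z) = log(C1 + 3*z)


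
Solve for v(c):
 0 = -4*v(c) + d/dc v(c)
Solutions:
 v(c) = C1*exp(4*c)


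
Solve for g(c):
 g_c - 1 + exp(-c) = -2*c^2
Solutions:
 g(c) = C1 - 2*c^3/3 + c + exp(-c)


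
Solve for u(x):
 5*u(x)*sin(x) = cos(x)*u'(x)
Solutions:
 u(x) = C1/cos(x)^5


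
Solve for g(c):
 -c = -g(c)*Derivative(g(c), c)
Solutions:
 g(c) = -sqrt(C1 + c^2)
 g(c) = sqrt(C1 + c^2)


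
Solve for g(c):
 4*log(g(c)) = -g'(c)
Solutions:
 li(g(c)) = C1 - 4*c


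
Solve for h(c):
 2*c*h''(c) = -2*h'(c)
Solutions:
 h(c) = C1 + C2*log(c)


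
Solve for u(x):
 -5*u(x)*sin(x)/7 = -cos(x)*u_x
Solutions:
 u(x) = C1/cos(x)^(5/7)


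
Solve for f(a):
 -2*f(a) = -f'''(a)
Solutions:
 f(a) = C3*exp(2^(1/3)*a) + (C1*sin(2^(1/3)*sqrt(3)*a/2) + C2*cos(2^(1/3)*sqrt(3)*a/2))*exp(-2^(1/3)*a/2)


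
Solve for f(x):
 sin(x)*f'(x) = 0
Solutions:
 f(x) = C1


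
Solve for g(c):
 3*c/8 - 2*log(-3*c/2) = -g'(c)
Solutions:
 g(c) = C1 - 3*c^2/16 + 2*c*log(-c) + 2*c*(-1 - log(2) + log(3))


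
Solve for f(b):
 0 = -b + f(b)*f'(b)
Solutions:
 f(b) = -sqrt(C1 + b^2)
 f(b) = sqrt(C1 + b^2)


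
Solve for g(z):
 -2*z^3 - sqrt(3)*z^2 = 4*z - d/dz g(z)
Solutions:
 g(z) = C1 + z^4/2 + sqrt(3)*z^3/3 + 2*z^2


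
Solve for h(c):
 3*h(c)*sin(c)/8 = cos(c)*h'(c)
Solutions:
 h(c) = C1/cos(c)^(3/8)


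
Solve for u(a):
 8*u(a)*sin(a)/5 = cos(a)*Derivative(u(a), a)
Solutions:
 u(a) = C1/cos(a)^(8/5)


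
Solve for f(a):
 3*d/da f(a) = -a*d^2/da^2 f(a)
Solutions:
 f(a) = C1 + C2/a^2


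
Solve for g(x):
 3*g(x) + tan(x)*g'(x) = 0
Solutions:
 g(x) = C1/sin(x)^3


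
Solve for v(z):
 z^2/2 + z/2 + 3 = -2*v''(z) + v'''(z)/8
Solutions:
 v(z) = C1 + C2*z + C3*exp(16*z) - z^4/48 - 3*z^3/64 - 777*z^2/1024


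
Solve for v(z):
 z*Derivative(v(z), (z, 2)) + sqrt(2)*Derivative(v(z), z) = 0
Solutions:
 v(z) = C1 + C2*z^(1 - sqrt(2))


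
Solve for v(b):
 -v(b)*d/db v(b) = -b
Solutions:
 v(b) = -sqrt(C1 + b^2)
 v(b) = sqrt(C1 + b^2)


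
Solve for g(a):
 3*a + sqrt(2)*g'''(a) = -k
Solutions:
 g(a) = C1 + C2*a + C3*a^2 - sqrt(2)*a^4/16 - sqrt(2)*a^3*k/12


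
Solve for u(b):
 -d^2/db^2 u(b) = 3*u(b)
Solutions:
 u(b) = C1*sin(sqrt(3)*b) + C2*cos(sqrt(3)*b)


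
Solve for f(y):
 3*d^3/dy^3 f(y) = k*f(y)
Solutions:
 f(y) = C1*exp(3^(2/3)*k^(1/3)*y/3) + C2*exp(k^(1/3)*y*(-3^(2/3) + 3*3^(1/6)*I)/6) + C3*exp(-k^(1/3)*y*(3^(2/3) + 3*3^(1/6)*I)/6)


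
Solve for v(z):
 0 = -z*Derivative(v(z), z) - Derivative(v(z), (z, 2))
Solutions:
 v(z) = C1 + C2*erf(sqrt(2)*z/2)


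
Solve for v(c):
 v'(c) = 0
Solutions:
 v(c) = C1


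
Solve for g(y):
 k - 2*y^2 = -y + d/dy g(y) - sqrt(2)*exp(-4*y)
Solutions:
 g(y) = C1 + k*y - 2*y^3/3 + y^2/2 - sqrt(2)*exp(-4*y)/4


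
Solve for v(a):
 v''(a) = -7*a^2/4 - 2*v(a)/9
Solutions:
 v(a) = C1*sin(sqrt(2)*a/3) + C2*cos(sqrt(2)*a/3) - 63*a^2/8 + 567/8


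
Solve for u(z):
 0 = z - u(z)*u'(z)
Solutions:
 u(z) = -sqrt(C1 + z^2)
 u(z) = sqrt(C1 + z^2)


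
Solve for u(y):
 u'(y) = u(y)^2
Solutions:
 u(y) = -1/(C1 + y)


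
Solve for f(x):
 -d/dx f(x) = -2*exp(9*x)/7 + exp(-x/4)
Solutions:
 f(x) = C1 + 2*exp(9*x)/63 + 4*exp(-x/4)


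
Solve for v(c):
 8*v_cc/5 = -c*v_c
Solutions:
 v(c) = C1 + C2*erf(sqrt(5)*c/4)


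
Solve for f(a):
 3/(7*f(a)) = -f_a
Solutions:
 f(a) = -sqrt(C1 - 42*a)/7
 f(a) = sqrt(C1 - 42*a)/7


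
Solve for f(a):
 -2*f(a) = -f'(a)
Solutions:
 f(a) = C1*exp(2*a)


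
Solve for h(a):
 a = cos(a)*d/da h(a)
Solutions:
 h(a) = C1 + Integral(a/cos(a), a)


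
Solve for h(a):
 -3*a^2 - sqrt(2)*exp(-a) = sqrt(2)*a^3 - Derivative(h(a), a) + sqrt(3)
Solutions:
 h(a) = C1 + sqrt(2)*a^4/4 + a^3 + sqrt(3)*a - sqrt(2)*exp(-a)


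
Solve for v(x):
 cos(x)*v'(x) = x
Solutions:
 v(x) = C1 + Integral(x/cos(x), x)


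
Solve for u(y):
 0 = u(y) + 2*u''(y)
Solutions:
 u(y) = C1*sin(sqrt(2)*y/2) + C2*cos(sqrt(2)*y/2)


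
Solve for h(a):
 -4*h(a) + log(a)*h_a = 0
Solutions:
 h(a) = C1*exp(4*li(a))


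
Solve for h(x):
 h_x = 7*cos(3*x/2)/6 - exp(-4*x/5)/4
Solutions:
 h(x) = C1 + 7*sin(3*x/2)/9 + 5*exp(-4*x/5)/16


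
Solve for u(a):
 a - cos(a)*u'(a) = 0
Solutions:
 u(a) = C1 + Integral(a/cos(a), a)


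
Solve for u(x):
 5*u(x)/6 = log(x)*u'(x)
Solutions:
 u(x) = C1*exp(5*li(x)/6)


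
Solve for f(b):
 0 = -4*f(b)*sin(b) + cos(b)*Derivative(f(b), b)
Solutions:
 f(b) = C1/cos(b)^4


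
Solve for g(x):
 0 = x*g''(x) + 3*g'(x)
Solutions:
 g(x) = C1 + C2/x^2


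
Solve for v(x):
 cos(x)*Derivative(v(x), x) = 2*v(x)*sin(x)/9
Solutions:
 v(x) = C1/cos(x)^(2/9)


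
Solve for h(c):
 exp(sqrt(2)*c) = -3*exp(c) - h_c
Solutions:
 h(c) = C1 - 3*exp(c) - sqrt(2)*exp(sqrt(2)*c)/2


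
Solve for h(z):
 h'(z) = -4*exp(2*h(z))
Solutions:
 h(z) = log(-sqrt(-1/(C1 - 4*z))) - log(2)/2
 h(z) = log(-1/(C1 - 4*z))/2 - log(2)/2


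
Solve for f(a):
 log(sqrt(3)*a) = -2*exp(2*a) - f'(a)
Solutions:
 f(a) = C1 - a*log(a) + a*(1 - log(3)/2) - exp(2*a)


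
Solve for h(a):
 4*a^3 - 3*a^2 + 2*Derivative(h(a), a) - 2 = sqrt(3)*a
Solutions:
 h(a) = C1 - a^4/2 + a^3/2 + sqrt(3)*a^2/4 + a


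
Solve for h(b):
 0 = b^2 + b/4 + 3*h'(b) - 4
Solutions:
 h(b) = C1 - b^3/9 - b^2/24 + 4*b/3


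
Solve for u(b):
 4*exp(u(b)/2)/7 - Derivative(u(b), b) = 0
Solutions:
 u(b) = 2*log(-1/(C1 + 4*b)) + 2*log(14)


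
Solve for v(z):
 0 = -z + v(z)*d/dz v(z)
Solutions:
 v(z) = -sqrt(C1 + z^2)
 v(z) = sqrt(C1 + z^2)


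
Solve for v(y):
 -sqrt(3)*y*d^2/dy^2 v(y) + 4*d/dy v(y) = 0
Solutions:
 v(y) = C1 + C2*y^(1 + 4*sqrt(3)/3)


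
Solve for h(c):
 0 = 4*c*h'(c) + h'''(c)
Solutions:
 h(c) = C1 + Integral(C2*airyai(-2^(2/3)*c) + C3*airybi(-2^(2/3)*c), c)


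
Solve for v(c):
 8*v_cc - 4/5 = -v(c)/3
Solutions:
 v(c) = C1*sin(sqrt(6)*c/12) + C2*cos(sqrt(6)*c/12) + 12/5


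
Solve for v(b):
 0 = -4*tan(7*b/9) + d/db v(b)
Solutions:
 v(b) = C1 - 36*log(cos(7*b/9))/7


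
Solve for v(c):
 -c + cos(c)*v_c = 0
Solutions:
 v(c) = C1 + Integral(c/cos(c), c)


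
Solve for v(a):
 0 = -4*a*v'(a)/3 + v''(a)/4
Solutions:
 v(a) = C1 + C2*erfi(2*sqrt(6)*a/3)


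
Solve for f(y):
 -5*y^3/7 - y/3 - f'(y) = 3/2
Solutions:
 f(y) = C1 - 5*y^4/28 - y^2/6 - 3*y/2


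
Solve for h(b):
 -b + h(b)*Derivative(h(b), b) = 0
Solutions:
 h(b) = -sqrt(C1 + b^2)
 h(b) = sqrt(C1 + b^2)


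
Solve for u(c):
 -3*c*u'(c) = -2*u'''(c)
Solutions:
 u(c) = C1 + Integral(C2*airyai(2^(2/3)*3^(1/3)*c/2) + C3*airybi(2^(2/3)*3^(1/3)*c/2), c)


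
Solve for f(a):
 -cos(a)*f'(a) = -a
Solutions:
 f(a) = C1 + Integral(a/cos(a), a)


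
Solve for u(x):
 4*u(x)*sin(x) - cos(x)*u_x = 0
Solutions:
 u(x) = C1/cos(x)^4


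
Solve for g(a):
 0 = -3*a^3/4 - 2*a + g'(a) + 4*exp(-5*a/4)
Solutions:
 g(a) = C1 + 3*a^4/16 + a^2 + 16*exp(-5*a/4)/5


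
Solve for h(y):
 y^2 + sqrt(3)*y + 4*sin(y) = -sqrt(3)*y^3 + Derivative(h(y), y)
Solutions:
 h(y) = C1 + sqrt(3)*y^4/4 + y^3/3 + sqrt(3)*y^2/2 - 4*cos(y)


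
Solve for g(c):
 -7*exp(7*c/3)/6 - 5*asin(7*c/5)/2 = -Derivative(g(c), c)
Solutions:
 g(c) = C1 + 5*c*asin(7*c/5)/2 + 5*sqrt(25 - 49*c^2)/14 + exp(7*c/3)/2


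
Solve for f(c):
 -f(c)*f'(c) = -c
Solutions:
 f(c) = -sqrt(C1 + c^2)
 f(c) = sqrt(C1 + c^2)


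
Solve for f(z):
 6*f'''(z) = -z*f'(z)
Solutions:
 f(z) = C1 + Integral(C2*airyai(-6^(2/3)*z/6) + C3*airybi(-6^(2/3)*z/6), z)


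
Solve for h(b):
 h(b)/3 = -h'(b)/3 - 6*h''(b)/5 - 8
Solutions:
 h(b) = (C1*sin(sqrt(335)*b/36) + C2*cos(sqrt(335)*b/36))*exp(-5*b/36) - 24


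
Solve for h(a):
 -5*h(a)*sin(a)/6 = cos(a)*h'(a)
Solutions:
 h(a) = C1*cos(a)^(5/6)


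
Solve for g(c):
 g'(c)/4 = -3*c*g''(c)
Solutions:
 g(c) = C1 + C2*c^(11/12)


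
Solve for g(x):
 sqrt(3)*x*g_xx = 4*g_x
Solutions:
 g(x) = C1 + C2*x^(1 + 4*sqrt(3)/3)


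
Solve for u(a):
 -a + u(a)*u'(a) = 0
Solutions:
 u(a) = -sqrt(C1 + a^2)
 u(a) = sqrt(C1 + a^2)


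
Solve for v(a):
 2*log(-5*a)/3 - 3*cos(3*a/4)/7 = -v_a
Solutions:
 v(a) = C1 - 2*a*log(-a)/3 - 2*a*log(5)/3 + 2*a/3 + 4*sin(3*a/4)/7


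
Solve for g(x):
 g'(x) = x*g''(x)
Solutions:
 g(x) = C1 + C2*x^2


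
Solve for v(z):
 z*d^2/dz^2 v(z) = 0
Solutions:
 v(z) = C1 + C2*z


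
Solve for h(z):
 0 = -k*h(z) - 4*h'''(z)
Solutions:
 h(z) = C1*exp(2^(1/3)*z*(-k)^(1/3)/2) + C2*exp(2^(1/3)*z*(-k)^(1/3)*(-1 + sqrt(3)*I)/4) + C3*exp(-2^(1/3)*z*(-k)^(1/3)*(1 + sqrt(3)*I)/4)


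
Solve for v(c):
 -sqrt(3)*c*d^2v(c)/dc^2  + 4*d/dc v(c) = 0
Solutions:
 v(c) = C1 + C2*c^(1 + 4*sqrt(3)/3)


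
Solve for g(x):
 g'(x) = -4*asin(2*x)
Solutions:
 g(x) = C1 - 4*x*asin(2*x) - 2*sqrt(1 - 4*x^2)


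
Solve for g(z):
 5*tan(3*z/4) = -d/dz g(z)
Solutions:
 g(z) = C1 + 20*log(cos(3*z/4))/3


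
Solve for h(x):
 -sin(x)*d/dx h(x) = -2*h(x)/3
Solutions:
 h(x) = C1*(cos(x) - 1)^(1/3)/(cos(x) + 1)^(1/3)


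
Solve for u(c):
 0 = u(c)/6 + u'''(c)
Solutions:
 u(c) = C3*exp(-6^(2/3)*c/6) + (C1*sin(2^(2/3)*3^(1/6)*c/4) + C2*cos(2^(2/3)*3^(1/6)*c/4))*exp(6^(2/3)*c/12)


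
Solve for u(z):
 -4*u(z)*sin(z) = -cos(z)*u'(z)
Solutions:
 u(z) = C1/cos(z)^4


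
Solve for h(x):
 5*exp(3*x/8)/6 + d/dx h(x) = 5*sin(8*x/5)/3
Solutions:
 h(x) = C1 - 20*exp(3*x/8)/9 - 25*cos(8*x/5)/24


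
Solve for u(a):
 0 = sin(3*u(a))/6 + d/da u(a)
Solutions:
 u(a) = -acos((-C1 - exp(a))/(C1 - exp(a)))/3 + 2*pi/3
 u(a) = acos((-C1 - exp(a))/(C1 - exp(a)))/3


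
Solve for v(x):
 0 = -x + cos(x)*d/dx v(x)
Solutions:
 v(x) = C1 + Integral(x/cos(x), x)


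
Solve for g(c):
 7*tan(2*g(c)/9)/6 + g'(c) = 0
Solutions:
 g(c) = -9*asin(C1*exp(-7*c/27))/2 + 9*pi/2
 g(c) = 9*asin(C1*exp(-7*c/27))/2


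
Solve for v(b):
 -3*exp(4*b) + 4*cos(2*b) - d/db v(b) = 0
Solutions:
 v(b) = C1 - 3*exp(4*b)/4 + 2*sin(2*b)


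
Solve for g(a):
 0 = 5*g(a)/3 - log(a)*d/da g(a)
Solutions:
 g(a) = C1*exp(5*li(a)/3)


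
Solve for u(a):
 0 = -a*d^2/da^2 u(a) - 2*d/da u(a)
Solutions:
 u(a) = C1 + C2/a


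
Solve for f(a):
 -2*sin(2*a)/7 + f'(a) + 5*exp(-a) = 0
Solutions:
 f(a) = C1 - cos(2*a)/7 + 5*exp(-a)


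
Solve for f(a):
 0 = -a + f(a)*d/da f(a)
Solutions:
 f(a) = -sqrt(C1 + a^2)
 f(a) = sqrt(C1 + a^2)


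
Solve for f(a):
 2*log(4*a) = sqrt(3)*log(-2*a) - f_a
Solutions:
 f(a) = C1 - a*(2 - sqrt(3))*log(a) + a*(-4*log(2) - sqrt(3) + sqrt(3)*log(2) + 2 + sqrt(3)*I*pi)


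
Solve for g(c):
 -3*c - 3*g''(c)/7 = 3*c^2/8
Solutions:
 g(c) = C1 + C2*c - 7*c^4/96 - 7*c^3/6


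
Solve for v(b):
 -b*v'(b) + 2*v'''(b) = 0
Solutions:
 v(b) = C1 + Integral(C2*airyai(2^(2/3)*b/2) + C3*airybi(2^(2/3)*b/2), b)


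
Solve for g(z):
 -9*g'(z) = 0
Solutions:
 g(z) = C1


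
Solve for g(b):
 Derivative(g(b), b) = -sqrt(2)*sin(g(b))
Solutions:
 g(b) = -acos((-C1 - exp(2*sqrt(2)*b))/(C1 - exp(2*sqrt(2)*b))) + 2*pi
 g(b) = acos((-C1 - exp(2*sqrt(2)*b))/(C1 - exp(2*sqrt(2)*b)))


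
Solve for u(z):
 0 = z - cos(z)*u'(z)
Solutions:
 u(z) = C1 + Integral(z/cos(z), z)


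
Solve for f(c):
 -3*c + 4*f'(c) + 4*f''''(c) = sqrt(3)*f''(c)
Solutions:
 f(c) = C1 + C2*exp(c*(2^(1/3)*3^(5/6)/(sqrt(9 - sqrt(3)/16) + 3)^(1/3) + 2*6^(2/3)*(sqrt(9 - sqrt(3)/16) + 3)^(1/3))/24)*sin(2^(1/3)*c*(-2*2^(1/3)*sqrt(3)*(sqrt(729 - 81*sqrt(3)/16) + 27)^(1/3) + 9/(sqrt(729 - 81*sqrt(3)/16) + 27)^(1/3))/24) + C3*exp(c*(2^(1/3)*3^(5/6)/(sqrt(9 - sqrt(3)/16) + 3)^(1/3) + 2*6^(2/3)*(sqrt(9 - sqrt(3)/16) + 3)^(1/3))/24)*cos(2^(1/3)*c*(-2*2^(1/3)*sqrt(3)*(sqrt(729 - 81*sqrt(3)/16) + 27)^(1/3) + 9/(sqrt(729 - 81*sqrt(3)/16) + 27)^(1/3))/24) + C4*exp(-c*(2^(1/3)*3^(5/6)/(sqrt(9 - sqrt(3)/16) + 3)^(1/3) + 2*6^(2/3)*(sqrt(9 - sqrt(3)/16) + 3)^(1/3))/12) + 3*c^2/8 + 3*sqrt(3)*c/16


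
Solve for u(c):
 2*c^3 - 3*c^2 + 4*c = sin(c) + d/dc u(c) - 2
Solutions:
 u(c) = C1 + c^4/2 - c^3 + 2*c^2 + 2*c + cos(c)


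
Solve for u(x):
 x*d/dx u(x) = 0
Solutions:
 u(x) = C1


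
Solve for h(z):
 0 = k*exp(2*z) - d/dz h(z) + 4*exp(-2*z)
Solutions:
 h(z) = C1 + k*exp(2*z)/2 - 2*exp(-2*z)


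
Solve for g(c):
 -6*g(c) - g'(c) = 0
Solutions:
 g(c) = C1*exp(-6*c)


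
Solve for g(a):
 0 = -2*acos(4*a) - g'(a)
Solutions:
 g(a) = C1 - 2*a*acos(4*a) + sqrt(1 - 16*a^2)/2


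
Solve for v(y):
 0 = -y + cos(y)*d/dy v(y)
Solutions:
 v(y) = C1 + Integral(y/cos(y), y)


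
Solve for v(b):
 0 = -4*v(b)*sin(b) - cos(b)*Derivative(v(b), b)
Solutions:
 v(b) = C1*cos(b)^4


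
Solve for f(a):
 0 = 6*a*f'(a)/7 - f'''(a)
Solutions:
 f(a) = C1 + Integral(C2*airyai(6^(1/3)*7^(2/3)*a/7) + C3*airybi(6^(1/3)*7^(2/3)*a/7), a)


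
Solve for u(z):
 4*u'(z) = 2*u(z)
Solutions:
 u(z) = C1*exp(z/2)


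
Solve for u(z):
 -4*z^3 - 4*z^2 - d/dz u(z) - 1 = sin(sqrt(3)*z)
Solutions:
 u(z) = C1 - z^4 - 4*z^3/3 - z + sqrt(3)*cos(sqrt(3)*z)/3


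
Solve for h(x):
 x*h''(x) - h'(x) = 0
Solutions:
 h(x) = C1 + C2*x^2


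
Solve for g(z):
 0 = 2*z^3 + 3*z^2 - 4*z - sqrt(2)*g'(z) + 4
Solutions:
 g(z) = C1 + sqrt(2)*z^4/4 + sqrt(2)*z^3/2 - sqrt(2)*z^2 + 2*sqrt(2)*z


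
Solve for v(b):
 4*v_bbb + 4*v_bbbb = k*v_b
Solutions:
 v(b) = C1 + C2*exp(-b*((-27*k/8 + sqrt((8 - 27*k)^2/16 - 4)/2 + 1)^(1/3) + 1 + (-27*k/8 + sqrt((8 - 27*k)^2/16 - 4)/2 + 1)^(-1/3))/3) + C3*exp(b*((-27*k/8 + sqrt((8 - 27*k)^2/16 - 4)/2 + 1)^(1/3) - sqrt(3)*I*(-27*k/8 + sqrt((8 - 27*k)^2/16 - 4)/2 + 1)^(1/3) - 2 - 4/((-1 + sqrt(3)*I)*(-27*k/8 + sqrt((8 - 27*k)^2/16 - 4)/2 + 1)^(1/3)))/6) + C4*exp(b*((-27*k/8 + sqrt((8 - 27*k)^2/16 - 4)/2 + 1)^(1/3) + sqrt(3)*I*(-27*k/8 + sqrt((8 - 27*k)^2/16 - 4)/2 + 1)^(1/3) - 2 + 4/((1 + sqrt(3)*I)*(-27*k/8 + sqrt((8 - 27*k)^2/16 - 4)/2 + 1)^(1/3)))/6)


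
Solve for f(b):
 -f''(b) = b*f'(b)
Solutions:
 f(b) = C1 + C2*erf(sqrt(2)*b/2)


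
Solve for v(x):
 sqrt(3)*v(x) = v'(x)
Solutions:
 v(x) = C1*exp(sqrt(3)*x)


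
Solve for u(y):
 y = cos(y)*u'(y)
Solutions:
 u(y) = C1 + Integral(y/cos(y), y)


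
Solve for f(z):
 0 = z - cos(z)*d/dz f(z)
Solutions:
 f(z) = C1 + Integral(z/cos(z), z)


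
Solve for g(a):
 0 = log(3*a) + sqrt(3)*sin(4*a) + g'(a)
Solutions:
 g(a) = C1 - a*log(a) - a*log(3) + a + sqrt(3)*cos(4*a)/4


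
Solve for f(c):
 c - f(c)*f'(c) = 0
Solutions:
 f(c) = -sqrt(C1 + c^2)
 f(c) = sqrt(C1 + c^2)


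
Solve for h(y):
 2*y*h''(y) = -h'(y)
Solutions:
 h(y) = C1 + C2*sqrt(y)


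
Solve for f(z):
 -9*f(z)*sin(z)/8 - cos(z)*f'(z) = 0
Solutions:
 f(z) = C1*cos(z)^(9/8)


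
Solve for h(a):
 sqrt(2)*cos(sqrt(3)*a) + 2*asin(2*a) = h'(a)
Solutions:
 h(a) = C1 + 2*a*asin(2*a) + sqrt(1 - 4*a^2) + sqrt(6)*sin(sqrt(3)*a)/3


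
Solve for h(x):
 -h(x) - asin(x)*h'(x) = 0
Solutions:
 h(x) = C1*exp(-Integral(1/asin(x), x))


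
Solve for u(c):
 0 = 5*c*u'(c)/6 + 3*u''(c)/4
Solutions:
 u(c) = C1 + C2*erf(sqrt(5)*c/3)


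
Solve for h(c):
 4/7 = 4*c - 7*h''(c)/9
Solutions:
 h(c) = C1 + C2*c + 6*c^3/7 - 18*c^2/49


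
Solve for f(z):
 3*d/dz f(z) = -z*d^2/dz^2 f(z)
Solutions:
 f(z) = C1 + C2/z^2


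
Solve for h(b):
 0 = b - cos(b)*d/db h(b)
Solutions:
 h(b) = C1 + Integral(b/cos(b), b)


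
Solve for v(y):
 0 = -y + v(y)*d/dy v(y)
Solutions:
 v(y) = -sqrt(C1 + y^2)
 v(y) = sqrt(C1 + y^2)


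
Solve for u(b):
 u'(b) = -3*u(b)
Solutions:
 u(b) = C1*exp(-3*b)


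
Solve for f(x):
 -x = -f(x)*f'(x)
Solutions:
 f(x) = -sqrt(C1 + x^2)
 f(x) = sqrt(C1 + x^2)


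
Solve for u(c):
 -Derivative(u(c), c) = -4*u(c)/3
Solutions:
 u(c) = C1*exp(4*c/3)


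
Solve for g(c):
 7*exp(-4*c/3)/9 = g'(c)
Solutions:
 g(c) = C1 - 7*exp(-4*c/3)/12


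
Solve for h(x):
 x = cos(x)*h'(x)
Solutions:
 h(x) = C1 + Integral(x/cos(x), x)


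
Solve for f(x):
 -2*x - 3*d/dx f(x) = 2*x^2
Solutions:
 f(x) = C1 - 2*x^3/9 - x^2/3


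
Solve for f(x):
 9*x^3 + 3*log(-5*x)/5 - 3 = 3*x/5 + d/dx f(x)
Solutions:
 f(x) = C1 + 9*x^4/4 - 3*x^2/10 + 3*x*log(-x)/5 + 3*x*(-6 + log(5))/5


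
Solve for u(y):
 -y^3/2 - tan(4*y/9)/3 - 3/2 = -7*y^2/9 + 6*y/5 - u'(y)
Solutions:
 u(y) = C1 + y^4/8 - 7*y^3/27 + 3*y^2/5 + 3*y/2 - 3*log(cos(4*y/9))/4


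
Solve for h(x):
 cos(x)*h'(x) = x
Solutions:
 h(x) = C1 + Integral(x/cos(x), x)


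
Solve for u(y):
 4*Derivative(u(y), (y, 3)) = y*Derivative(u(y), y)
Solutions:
 u(y) = C1 + Integral(C2*airyai(2^(1/3)*y/2) + C3*airybi(2^(1/3)*y/2), y)


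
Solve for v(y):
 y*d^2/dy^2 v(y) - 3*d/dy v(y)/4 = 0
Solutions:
 v(y) = C1 + C2*y^(7/4)


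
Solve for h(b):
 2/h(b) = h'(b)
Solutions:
 h(b) = -sqrt(C1 + 4*b)
 h(b) = sqrt(C1 + 4*b)


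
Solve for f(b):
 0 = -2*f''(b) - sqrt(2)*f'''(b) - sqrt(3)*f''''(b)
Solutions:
 f(b) = C1 + C2*b + (C3*sin(sqrt(6)*b*sqrt(-1 + 4*sqrt(3))/6) + C4*cos(sqrt(6)*b*sqrt(-1 + 4*sqrt(3))/6))*exp(-sqrt(6)*b/6)


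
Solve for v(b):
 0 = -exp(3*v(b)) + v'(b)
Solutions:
 v(b) = log(-1/(C1 + 3*b))/3
 v(b) = log((-1/(C1 + b))^(1/3)*(-3^(2/3) - 3*3^(1/6)*I)/6)
 v(b) = log((-1/(C1 + b))^(1/3)*(-3^(2/3) + 3*3^(1/6)*I)/6)


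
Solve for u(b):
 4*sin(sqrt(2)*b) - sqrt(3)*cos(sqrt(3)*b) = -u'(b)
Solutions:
 u(b) = C1 + sin(sqrt(3)*b) + 2*sqrt(2)*cos(sqrt(2)*b)


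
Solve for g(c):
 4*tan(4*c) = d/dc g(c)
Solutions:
 g(c) = C1 - log(cos(4*c))


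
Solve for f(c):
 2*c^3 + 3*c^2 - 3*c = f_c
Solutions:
 f(c) = C1 + c^4/2 + c^3 - 3*c^2/2


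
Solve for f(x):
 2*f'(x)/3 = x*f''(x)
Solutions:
 f(x) = C1 + C2*x^(5/3)


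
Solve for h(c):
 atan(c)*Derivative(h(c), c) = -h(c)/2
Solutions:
 h(c) = C1*exp(-Integral(1/atan(c), c)/2)


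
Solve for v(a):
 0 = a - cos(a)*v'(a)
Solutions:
 v(a) = C1 + Integral(a/cos(a), a)


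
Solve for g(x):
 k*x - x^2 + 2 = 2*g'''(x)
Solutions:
 g(x) = C1 + C2*x + C3*x^2 + k*x^4/48 - x^5/120 + x^3/6


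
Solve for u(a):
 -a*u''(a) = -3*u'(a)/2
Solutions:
 u(a) = C1 + C2*a^(5/2)


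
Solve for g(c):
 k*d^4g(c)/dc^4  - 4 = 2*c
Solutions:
 g(c) = C1 + C2*c + C3*c^2 + C4*c^3 + c^5/(60*k) + c^4/(6*k)


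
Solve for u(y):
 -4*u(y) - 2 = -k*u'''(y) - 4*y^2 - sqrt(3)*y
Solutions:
 u(y) = C1*exp(2^(2/3)*y*(1/k)^(1/3)) + C2*exp(2^(2/3)*y*(-1 + sqrt(3)*I)*(1/k)^(1/3)/2) + C3*exp(-2^(2/3)*y*(1 + sqrt(3)*I)*(1/k)^(1/3)/2) + y^2 + sqrt(3)*y/4 - 1/2


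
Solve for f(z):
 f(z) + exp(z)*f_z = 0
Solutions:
 f(z) = C1*exp(exp(-z))


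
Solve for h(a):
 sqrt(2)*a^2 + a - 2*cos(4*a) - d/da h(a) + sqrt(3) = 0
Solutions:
 h(a) = C1 + sqrt(2)*a^3/3 + a^2/2 + sqrt(3)*a - sin(4*a)/2


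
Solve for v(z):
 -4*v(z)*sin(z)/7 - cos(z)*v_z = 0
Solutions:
 v(z) = C1*cos(z)^(4/7)


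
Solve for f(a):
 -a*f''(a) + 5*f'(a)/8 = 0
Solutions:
 f(a) = C1 + C2*a^(13/8)


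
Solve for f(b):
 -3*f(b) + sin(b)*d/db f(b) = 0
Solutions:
 f(b) = C1*(cos(b) - 1)^(3/2)/(cos(b) + 1)^(3/2)


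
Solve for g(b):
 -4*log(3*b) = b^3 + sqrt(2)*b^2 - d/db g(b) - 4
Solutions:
 g(b) = C1 + b^4/4 + sqrt(2)*b^3/3 + 4*b*log(b) - 8*b + b*log(81)


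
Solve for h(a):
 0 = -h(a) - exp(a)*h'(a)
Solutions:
 h(a) = C1*exp(exp(-a))


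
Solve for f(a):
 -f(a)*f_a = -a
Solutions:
 f(a) = -sqrt(C1 + a^2)
 f(a) = sqrt(C1 + a^2)


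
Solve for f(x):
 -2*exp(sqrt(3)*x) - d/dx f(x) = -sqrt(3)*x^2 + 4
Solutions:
 f(x) = C1 + sqrt(3)*x^3/3 - 4*x - 2*sqrt(3)*exp(sqrt(3)*x)/3


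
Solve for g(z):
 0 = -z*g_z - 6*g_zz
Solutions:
 g(z) = C1 + C2*erf(sqrt(3)*z/6)


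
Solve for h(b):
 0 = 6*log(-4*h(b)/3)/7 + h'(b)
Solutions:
 7*Integral(1/(log(-_y) - log(3) + 2*log(2)), (_y, h(b)))/6 = C1 - b


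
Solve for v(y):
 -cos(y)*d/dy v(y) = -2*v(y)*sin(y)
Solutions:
 v(y) = C1/cos(y)^2


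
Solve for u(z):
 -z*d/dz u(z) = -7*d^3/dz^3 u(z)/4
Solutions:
 u(z) = C1 + Integral(C2*airyai(14^(2/3)*z/7) + C3*airybi(14^(2/3)*z/7), z)


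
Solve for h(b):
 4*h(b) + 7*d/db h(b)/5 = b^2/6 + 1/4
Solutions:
 h(b) = C1*exp(-20*b/7) + b^2/24 - 7*b/240 + 349/4800


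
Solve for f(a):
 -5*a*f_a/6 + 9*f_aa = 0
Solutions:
 f(a) = C1 + C2*erfi(sqrt(15)*a/18)


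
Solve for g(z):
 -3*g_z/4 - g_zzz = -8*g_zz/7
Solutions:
 g(z) = C1 + (C2*sin(sqrt(83)*z/14) + C3*cos(sqrt(83)*z/14))*exp(4*z/7)


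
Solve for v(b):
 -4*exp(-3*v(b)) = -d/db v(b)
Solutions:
 v(b) = log(C1 + 12*b)/3
 v(b) = log((-3^(1/3) - 3^(5/6)*I)*(C1 + 4*b)^(1/3)/2)
 v(b) = log((-3^(1/3) + 3^(5/6)*I)*(C1 + 4*b)^(1/3)/2)


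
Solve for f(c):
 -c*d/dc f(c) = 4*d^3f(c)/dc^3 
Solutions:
 f(c) = C1 + Integral(C2*airyai(-2^(1/3)*c/2) + C3*airybi(-2^(1/3)*c/2), c)


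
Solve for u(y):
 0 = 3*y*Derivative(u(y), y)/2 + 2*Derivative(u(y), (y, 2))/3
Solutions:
 u(y) = C1 + C2*erf(3*sqrt(2)*y/4)


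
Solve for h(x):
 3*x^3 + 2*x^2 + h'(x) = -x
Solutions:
 h(x) = C1 - 3*x^4/4 - 2*x^3/3 - x^2/2


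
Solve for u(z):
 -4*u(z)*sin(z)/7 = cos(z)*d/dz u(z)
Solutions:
 u(z) = C1*cos(z)^(4/7)


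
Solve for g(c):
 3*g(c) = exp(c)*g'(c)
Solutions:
 g(c) = C1*exp(-3*exp(-c))


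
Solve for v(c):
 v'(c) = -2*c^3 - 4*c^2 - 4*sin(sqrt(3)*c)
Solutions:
 v(c) = C1 - c^4/2 - 4*c^3/3 + 4*sqrt(3)*cos(sqrt(3)*c)/3


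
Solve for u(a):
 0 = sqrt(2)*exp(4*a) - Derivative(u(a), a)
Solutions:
 u(a) = C1 + sqrt(2)*exp(4*a)/4


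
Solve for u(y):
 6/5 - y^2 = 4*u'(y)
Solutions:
 u(y) = C1 - y^3/12 + 3*y/10


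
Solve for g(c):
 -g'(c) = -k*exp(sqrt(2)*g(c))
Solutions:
 g(c) = sqrt(2)*(2*log(-1/(C1 + c*k)) - log(2))/4


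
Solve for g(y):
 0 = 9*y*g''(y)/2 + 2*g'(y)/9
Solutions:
 g(y) = C1 + C2*y^(77/81)


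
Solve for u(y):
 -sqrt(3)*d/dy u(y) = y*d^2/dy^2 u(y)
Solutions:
 u(y) = C1 + C2*y^(1 - sqrt(3))


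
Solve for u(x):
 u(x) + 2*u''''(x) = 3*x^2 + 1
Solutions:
 u(x) = 3*x^2 + (C1*sin(2^(1/4)*x/2) + C2*cos(2^(1/4)*x/2))*exp(-2^(1/4)*x/2) + (C3*sin(2^(1/4)*x/2) + C4*cos(2^(1/4)*x/2))*exp(2^(1/4)*x/2) + 1


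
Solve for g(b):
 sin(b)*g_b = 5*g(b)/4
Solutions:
 g(b) = C1*(cos(b) - 1)^(5/8)/(cos(b) + 1)^(5/8)


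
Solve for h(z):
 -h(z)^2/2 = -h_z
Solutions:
 h(z) = -2/(C1 + z)


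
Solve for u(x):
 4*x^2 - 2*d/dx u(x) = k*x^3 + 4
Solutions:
 u(x) = C1 - k*x^4/8 + 2*x^3/3 - 2*x


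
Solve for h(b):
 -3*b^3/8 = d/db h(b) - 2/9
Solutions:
 h(b) = C1 - 3*b^4/32 + 2*b/9


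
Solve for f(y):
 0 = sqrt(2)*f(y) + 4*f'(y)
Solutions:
 f(y) = C1*exp(-sqrt(2)*y/4)


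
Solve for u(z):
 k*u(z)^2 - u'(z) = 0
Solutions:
 u(z) = -1/(C1 + k*z)


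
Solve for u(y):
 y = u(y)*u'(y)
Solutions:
 u(y) = -sqrt(C1 + y^2)
 u(y) = sqrt(C1 + y^2)


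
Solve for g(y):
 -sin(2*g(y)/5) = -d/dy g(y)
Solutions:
 -y + 5*log(cos(2*g(y)/5) - 1)/4 - 5*log(cos(2*g(y)/5) + 1)/4 = C1


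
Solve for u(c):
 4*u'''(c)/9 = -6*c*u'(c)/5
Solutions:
 u(c) = C1 + Integral(C2*airyai(-3*10^(2/3)*c/10) + C3*airybi(-3*10^(2/3)*c/10), c)


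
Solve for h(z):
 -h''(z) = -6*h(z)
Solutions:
 h(z) = C1*exp(-sqrt(6)*z) + C2*exp(sqrt(6)*z)


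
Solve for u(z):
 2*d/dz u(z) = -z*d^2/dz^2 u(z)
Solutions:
 u(z) = C1 + C2/z


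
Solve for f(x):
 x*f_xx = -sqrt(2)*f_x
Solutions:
 f(x) = C1 + C2*x^(1 - sqrt(2))


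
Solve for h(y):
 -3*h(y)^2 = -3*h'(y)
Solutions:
 h(y) = -1/(C1 + y)


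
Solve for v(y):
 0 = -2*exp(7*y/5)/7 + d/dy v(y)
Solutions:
 v(y) = C1 + 10*exp(7*y/5)/49


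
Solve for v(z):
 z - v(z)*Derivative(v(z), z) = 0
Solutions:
 v(z) = -sqrt(C1 + z^2)
 v(z) = sqrt(C1 + z^2)


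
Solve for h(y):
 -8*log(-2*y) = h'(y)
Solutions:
 h(y) = C1 - 8*y*log(-y) + 8*y*(1 - log(2))


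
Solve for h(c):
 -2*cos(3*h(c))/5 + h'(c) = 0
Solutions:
 -2*c/5 - log(sin(3*h(c)) - 1)/6 + log(sin(3*h(c)) + 1)/6 = C1


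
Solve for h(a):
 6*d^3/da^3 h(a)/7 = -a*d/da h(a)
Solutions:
 h(a) = C1 + Integral(C2*airyai(-6^(2/3)*7^(1/3)*a/6) + C3*airybi(-6^(2/3)*7^(1/3)*a/6), a)


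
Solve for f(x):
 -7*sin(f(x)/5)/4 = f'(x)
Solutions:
 7*x/4 + 5*log(cos(f(x)/5) - 1)/2 - 5*log(cos(f(x)/5) + 1)/2 = C1


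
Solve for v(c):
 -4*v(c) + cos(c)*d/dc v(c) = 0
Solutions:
 v(c) = C1*(sin(c)^2 + 2*sin(c) + 1)/(sin(c)^2 - 2*sin(c) + 1)


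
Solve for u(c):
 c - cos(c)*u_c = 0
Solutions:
 u(c) = C1 + Integral(c/cos(c), c)


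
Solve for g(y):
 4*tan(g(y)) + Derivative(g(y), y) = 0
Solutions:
 g(y) = pi - asin(C1*exp(-4*y))
 g(y) = asin(C1*exp(-4*y))


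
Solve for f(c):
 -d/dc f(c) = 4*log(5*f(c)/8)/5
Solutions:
 -5*Integral(1/(-log(_y) - log(5) + 3*log(2)), (_y, f(c)))/4 = C1 - c


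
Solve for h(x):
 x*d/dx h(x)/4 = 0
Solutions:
 h(x) = C1


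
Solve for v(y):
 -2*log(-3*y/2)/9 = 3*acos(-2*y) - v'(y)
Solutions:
 v(y) = C1 + 2*y*log(-y)/9 + 3*y*acos(-2*y) - 2*y/9 - 2*y*log(2)/9 + 2*y*log(3)/9 + 3*sqrt(1 - 4*y^2)/2


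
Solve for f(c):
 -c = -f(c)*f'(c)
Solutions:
 f(c) = -sqrt(C1 + c^2)
 f(c) = sqrt(C1 + c^2)


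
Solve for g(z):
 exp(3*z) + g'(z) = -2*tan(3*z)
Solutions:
 g(z) = C1 - exp(3*z)/3 + 2*log(cos(3*z))/3


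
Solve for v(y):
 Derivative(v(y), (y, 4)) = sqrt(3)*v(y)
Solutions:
 v(y) = C1*exp(-3^(1/8)*y) + C2*exp(3^(1/8)*y) + C3*sin(3^(1/8)*y) + C4*cos(3^(1/8)*y)


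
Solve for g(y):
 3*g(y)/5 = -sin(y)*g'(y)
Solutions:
 g(y) = C1*(cos(y) + 1)^(3/10)/(cos(y) - 1)^(3/10)


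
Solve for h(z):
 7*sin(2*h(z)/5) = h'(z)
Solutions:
 -7*z + 5*log(cos(2*h(z)/5) - 1)/4 - 5*log(cos(2*h(z)/5) + 1)/4 = C1


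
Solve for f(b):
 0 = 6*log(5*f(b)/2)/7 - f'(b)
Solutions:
 7*Integral(1/(-log(_y) - log(5) + log(2)), (_y, f(b)))/6 = C1 - b


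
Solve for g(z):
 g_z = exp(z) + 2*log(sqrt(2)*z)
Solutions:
 g(z) = C1 + 2*z*log(z) + z*(-2 + log(2)) + exp(z)


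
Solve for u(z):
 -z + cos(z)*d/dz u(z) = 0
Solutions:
 u(z) = C1 + Integral(z/cos(z), z)


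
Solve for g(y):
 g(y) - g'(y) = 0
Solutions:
 g(y) = C1*exp(y)


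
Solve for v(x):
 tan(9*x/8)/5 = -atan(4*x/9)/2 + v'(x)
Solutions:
 v(x) = C1 + x*atan(4*x/9)/2 - 9*log(16*x^2 + 81)/16 - 8*log(cos(9*x/8))/45


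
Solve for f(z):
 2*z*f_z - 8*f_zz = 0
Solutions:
 f(z) = C1 + C2*erfi(sqrt(2)*z/4)


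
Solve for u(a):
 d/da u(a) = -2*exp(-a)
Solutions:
 u(a) = C1 + 2*exp(-a)


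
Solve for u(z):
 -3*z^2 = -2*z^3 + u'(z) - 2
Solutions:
 u(z) = C1 + z^4/2 - z^3 + 2*z


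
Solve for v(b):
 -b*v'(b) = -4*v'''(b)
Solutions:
 v(b) = C1 + Integral(C2*airyai(2^(1/3)*b/2) + C3*airybi(2^(1/3)*b/2), b)


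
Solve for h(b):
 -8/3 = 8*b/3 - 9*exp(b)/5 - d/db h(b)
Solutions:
 h(b) = C1 + 4*b^2/3 + 8*b/3 - 9*exp(b)/5
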